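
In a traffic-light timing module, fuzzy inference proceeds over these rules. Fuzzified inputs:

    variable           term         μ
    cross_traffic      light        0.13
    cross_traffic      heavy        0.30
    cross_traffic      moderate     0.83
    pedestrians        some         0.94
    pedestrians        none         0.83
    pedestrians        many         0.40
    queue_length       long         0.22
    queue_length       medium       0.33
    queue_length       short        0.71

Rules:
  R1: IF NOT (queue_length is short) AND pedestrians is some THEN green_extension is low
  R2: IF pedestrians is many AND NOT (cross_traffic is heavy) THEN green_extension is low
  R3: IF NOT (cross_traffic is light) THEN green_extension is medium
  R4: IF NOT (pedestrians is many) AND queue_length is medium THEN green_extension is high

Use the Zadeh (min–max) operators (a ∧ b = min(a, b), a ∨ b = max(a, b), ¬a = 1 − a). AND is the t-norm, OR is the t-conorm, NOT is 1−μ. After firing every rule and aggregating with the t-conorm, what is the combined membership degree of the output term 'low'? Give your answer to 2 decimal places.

R1: ¬short=1−0.71=0.29, some=0.94; AND[min(a, b)] → w = 0.29
R2: many=0.40, ¬heavy=1−0.30=0.70; AND[min(a, b)] → w = 0.40
R3: ¬light=1−0.13=0.87 → w = 0.87
R4: ¬many=1−0.40=0.60, medium=0.33; AND[min(a, b)] → w = 0.33
Rules with consequent 'low': {R1, R2} → strengths 0.29, 0.40
Aggregate via t-conorm [max(a, b)]: 0.40

0.40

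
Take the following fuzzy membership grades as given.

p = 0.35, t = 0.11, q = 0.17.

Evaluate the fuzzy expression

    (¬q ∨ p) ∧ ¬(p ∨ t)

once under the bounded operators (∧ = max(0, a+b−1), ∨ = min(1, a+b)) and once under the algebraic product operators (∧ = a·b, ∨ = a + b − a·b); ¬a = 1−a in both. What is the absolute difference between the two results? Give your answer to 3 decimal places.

0.025

Under bounded:
  ¬q = 1 − 0.17 = 0.83
  ¬q ∨ p = min(1, a+b) on (0.83, 0.35) = 1.00
  p ∨ t = min(1, a+b) on (0.35, 0.11) = 0.46
  ¬(p ∨ t) = 1 − 0.46 = 0.54
  (¬q ∨ p) ∧ ¬(p ∨ t) = max(0, a+b−1) on (1.00, 0.54) = 0.54
  → value = 0.5400
Under algebraic product:
  ¬q = 1 − 0.1700 = 0.8300
  ¬q ∨ p = a + b − a·b on (0.8300, 0.3500) = 0.8895
  p ∨ t = a + b − a·b on (0.3500, 0.1100) = 0.4215
  ¬(p ∨ t) = 1 − 0.4215 = 0.5785
  (¬q ∨ p) ∧ ¬(p ∨ t) = a·b on (0.8895, 0.5785) = 0.5146
  → value = 0.5146
|0.5400 − 0.5146| = 0.025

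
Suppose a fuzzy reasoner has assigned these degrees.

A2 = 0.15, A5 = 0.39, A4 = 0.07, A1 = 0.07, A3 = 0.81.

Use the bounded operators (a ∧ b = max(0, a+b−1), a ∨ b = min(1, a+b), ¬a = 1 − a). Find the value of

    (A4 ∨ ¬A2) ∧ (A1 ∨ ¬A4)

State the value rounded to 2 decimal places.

¬A2 = 1 − 0.15 = 0.85
A4 ∨ ¬A2 = min(1, a+b) on (0.07, 0.85) = 0.92
¬A4 = 1 − 0.07 = 0.93
A1 ∨ ¬A4 = min(1, a+b) on (0.07, 0.93) = 1.00
(A4 ∨ ¬A2) ∧ (A1 ∨ ¬A4) = max(0, a+b−1) on (0.92, 1.00) = 0.92

0.92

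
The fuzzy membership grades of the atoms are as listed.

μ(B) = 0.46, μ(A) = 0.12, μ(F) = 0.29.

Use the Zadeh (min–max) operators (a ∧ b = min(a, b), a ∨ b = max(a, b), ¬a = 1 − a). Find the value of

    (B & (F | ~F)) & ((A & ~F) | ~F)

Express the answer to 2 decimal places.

~F = 1 − 0.29 = 0.71
F | ~F = max(a, b) on (0.29, 0.71) = 0.71
B & (F | ~F) = min(a, b) on (0.46, 0.71) = 0.46
~F = 1 − 0.29 = 0.71
A & ~F = min(a, b) on (0.12, 0.71) = 0.12
~F = 1 − 0.29 = 0.71
(A & ~F) | ~F = max(a, b) on (0.12, 0.71) = 0.71
(B & (F | ~F)) & ((A & ~F) | ~F) = min(a, b) on (0.46, 0.71) = 0.46

0.46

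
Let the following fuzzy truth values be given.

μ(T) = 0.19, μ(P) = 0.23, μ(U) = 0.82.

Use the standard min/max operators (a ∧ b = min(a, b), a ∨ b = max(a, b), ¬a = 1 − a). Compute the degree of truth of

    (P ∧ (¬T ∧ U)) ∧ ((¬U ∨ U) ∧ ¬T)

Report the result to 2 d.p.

0.23

¬T = 1 − 0.19 = 0.81
¬T ∧ U = min(a, b) on (0.81, 0.82) = 0.81
P ∧ (¬T ∧ U) = min(a, b) on (0.23, 0.81) = 0.23
¬U = 1 − 0.82 = 0.18
¬U ∨ U = max(a, b) on (0.18, 0.82) = 0.82
¬T = 1 − 0.19 = 0.81
(¬U ∨ U) ∧ ¬T = min(a, b) on (0.82, 0.81) = 0.81
(P ∧ (¬T ∧ U)) ∧ ((¬U ∨ U) ∧ ¬T) = min(a, b) on (0.23, 0.81) = 0.23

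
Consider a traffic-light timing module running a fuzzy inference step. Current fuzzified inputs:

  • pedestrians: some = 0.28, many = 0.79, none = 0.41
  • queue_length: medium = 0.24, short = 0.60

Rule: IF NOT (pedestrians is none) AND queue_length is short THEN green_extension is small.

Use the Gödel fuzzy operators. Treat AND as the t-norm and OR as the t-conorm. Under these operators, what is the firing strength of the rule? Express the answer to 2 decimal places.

0.59

firing strength: ¬none=1−0.41=0.59, short=0.60; AND[min(a, b)] → w = 0.59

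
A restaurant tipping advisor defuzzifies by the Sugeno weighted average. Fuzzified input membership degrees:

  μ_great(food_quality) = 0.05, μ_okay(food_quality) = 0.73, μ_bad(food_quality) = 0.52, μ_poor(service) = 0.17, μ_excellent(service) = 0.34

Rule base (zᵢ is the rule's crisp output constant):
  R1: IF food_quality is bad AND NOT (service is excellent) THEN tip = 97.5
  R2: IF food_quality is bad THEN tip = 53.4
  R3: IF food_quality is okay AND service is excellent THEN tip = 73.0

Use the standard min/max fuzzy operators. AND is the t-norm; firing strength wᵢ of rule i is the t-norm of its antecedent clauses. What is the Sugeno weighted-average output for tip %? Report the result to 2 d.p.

74.85

R1 (z=97.5): bad=0.52, ¬excellent=1−0.34=0.66; AND[min(a, b)] → w = 0.52
R2 (z=53.4): bad=0.52 → w = 0.52
R3 (z=73.0): okay=0.73, excellent=0.34; AND[min(a, b)] → w = 0.34
Weighted average = (0.52·97.5 + 0.52·53.4 + 0.34·73.0) / (0.52 + 0.52 + 0.34)
  = 103.2880 / 1.3800 = 74.85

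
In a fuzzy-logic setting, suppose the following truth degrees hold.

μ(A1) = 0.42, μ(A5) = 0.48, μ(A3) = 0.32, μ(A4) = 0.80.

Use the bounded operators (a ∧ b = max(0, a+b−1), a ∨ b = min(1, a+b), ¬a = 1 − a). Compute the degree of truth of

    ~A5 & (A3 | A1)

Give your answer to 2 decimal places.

0.26

~A5 = 1 − 0.48 = 0.52
A3 | A1 = min(1, a+b) on (0.32, 0.42) = 0.74
~A5 & (A3 | A1) = max(0, a+b−1) on (0.52, 0.74) = 0.26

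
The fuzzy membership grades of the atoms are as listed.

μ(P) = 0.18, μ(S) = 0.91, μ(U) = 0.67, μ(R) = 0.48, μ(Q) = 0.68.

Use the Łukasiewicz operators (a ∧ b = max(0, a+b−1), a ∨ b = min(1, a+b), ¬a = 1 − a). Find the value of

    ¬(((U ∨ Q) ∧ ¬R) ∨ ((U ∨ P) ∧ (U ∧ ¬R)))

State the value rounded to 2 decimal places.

0.44

U ∨ Q = min(1, a+b) on (0.67, 0.68) = 1.00
¬R = 1 − 0.48 = 0.52
(U ∨ Q) ∧ ¬R = max(0, a+b−1) on (1.00, 0.52) = 0.52
U ∨ P = min(1, a+b) on (0.67, 0.18) = 0.85
¬R = 1 − 0.48 = 0.52
U ∧ ¬R = max(0, a+b−1) on (0.67, 0.52) = 0.19
(U ∨ P) ∧ (U ∧ ¬R) = max(0, a+b−1) on (0.85, 0.19) = 0.04
((U ∨ Q) ∧ ¬R) ∨ ((U ∨ P) ∧ (U ∧ ¬R)) = min(1, a+b) on (0.52, 0.04) = 0.56
¬(((U ∨ Q) ∧ ¬R) ∨ ((U ∨ P) ∧ (U ∧ ¬R))) = 1 − 0.56 = 0.44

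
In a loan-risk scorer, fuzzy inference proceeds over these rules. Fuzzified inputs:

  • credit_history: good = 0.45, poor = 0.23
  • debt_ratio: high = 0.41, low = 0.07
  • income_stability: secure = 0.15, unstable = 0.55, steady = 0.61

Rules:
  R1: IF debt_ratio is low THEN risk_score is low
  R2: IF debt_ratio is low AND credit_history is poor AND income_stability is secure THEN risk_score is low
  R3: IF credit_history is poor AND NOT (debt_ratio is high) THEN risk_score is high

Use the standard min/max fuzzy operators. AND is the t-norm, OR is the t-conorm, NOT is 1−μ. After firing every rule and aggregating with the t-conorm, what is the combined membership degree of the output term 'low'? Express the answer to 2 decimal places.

0.07

R1: low=0.07 → w = 0.07
R2: low=0.07, poor=0.23, secure=0.15; AND[min(a, b)] → w = 0.07
R3: poor=0.23, ¬high=1−0.41=0.59; AND[min(a, b)] → w = 0.23
Rules with consequent 'low': {R1, R2} → strengths 0.07, 0.07
Aggregate via t-conorm [max(a, b)]: 0.07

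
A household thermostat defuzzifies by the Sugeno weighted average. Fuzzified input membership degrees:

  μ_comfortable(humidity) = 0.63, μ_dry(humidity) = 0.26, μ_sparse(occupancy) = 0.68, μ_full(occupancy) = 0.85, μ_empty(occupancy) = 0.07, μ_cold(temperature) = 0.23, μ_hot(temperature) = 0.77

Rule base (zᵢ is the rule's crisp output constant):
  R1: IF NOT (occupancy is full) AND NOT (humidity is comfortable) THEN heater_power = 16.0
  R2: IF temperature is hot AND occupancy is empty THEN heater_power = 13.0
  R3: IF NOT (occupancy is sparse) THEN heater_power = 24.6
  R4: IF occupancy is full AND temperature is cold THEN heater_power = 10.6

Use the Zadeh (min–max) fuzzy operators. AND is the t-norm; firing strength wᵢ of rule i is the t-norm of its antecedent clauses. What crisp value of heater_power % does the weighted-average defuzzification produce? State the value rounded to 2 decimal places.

17.69

R1 (z=16.0): ¬full=1−0.85=0.15, ¬comfortable=1−0.63=0.37; AND[min(a, b)] → w = 0.15
R2 (z=13.0): hot=0.77, empty=0.07; AND[min(a, b)] → w = 0.07
R3 (z=24.6): ¬sparse=1−0.68=0.32 → w = 0.32
R4 (z=10.6): full=0.85, cold=0.23; AND[min(a, b)] → w = 0.23
Weighted average = (0.15·16.0 + 0.07·13.0 + 0.32·24.6 + 0.23·10.6) / (0.15 + 0.07 + 0.32 + 0.23)
  = 13.6200 / 0.7700 = 17.69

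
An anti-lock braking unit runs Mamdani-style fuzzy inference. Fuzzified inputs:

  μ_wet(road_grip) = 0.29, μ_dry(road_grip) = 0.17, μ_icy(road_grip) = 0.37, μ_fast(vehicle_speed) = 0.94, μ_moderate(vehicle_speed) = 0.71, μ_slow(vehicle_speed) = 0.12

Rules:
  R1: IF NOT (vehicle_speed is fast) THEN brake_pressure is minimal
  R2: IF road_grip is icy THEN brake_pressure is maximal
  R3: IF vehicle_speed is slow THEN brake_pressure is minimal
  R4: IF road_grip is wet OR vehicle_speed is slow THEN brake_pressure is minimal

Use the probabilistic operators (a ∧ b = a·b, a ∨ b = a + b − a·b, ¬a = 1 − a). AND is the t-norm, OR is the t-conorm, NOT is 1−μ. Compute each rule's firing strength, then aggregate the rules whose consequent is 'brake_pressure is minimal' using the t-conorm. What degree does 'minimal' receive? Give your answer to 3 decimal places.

0.483

R1: ¬fast=1−0.94=0.06 → w = 0.0600
R2: icy=0.37 → w = 0.3700
R3: slow=0.12 → w = 0.1200
R4: wet=0.29, slow=0.12; OR[a + b − a·b] → w = 0.3752
Rules with consequent 'minimal': {R1, R3, R4} → strengths 0.0600, 0.1200, 0.3752
Aggregate via t-conorm [a + b − a·b]: 0.4832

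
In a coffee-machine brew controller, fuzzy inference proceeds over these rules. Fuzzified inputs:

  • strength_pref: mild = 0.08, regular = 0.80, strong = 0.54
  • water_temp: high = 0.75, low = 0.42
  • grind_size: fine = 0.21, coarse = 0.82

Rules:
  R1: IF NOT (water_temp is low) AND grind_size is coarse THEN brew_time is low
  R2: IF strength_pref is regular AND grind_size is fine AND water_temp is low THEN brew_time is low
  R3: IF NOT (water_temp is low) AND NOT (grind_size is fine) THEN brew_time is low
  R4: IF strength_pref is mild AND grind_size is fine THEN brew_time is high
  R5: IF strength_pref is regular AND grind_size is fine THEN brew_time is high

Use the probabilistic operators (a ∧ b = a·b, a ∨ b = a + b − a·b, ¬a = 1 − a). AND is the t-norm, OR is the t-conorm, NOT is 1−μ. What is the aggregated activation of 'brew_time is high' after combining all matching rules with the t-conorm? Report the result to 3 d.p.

R1: ¬low=1−0.42=0.58, coarse=0.82; AND[a·b] → w = 0.4756
R2: regular=0.80, fine=0.21, low=0.42; AND[a·b] → w = 0.0706
R3: ¬low=1−0.42=0.58, ¬fine=1−0.21=0.79; AND[a·b] → w = 0.4582
R4: mild=0.08, fine=0.21; AND[a·b] → w = 0.0168
R5: regular=0.80, fine=0.21; AND[a·b] → w = 0.1680
Rules with consequent 'high': {R4, R5} → strengths 0.0168, 0.1680
Aggregate via t-conorm [a + b − a·b]: 0.1820

0.182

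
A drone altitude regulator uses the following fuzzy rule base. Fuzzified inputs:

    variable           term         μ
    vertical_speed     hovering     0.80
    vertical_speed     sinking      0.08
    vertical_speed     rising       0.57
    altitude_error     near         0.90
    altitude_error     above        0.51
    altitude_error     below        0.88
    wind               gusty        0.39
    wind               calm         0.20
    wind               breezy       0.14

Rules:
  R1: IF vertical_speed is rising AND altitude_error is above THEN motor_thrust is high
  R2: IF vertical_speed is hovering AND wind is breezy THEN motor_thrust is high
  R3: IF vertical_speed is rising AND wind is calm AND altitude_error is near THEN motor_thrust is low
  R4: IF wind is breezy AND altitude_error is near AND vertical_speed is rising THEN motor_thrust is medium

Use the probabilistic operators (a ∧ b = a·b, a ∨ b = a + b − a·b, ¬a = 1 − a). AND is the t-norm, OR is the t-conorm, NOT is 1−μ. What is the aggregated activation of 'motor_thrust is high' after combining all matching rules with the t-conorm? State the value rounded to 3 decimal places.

R1: rising=0.57, above=0.51; AND[a·b] → w = 0.2907
R2: hovering=0.80, breezy=0.14; AND[a·b] → w = 0.1120
R3: rising=0.57, calm=0.20, near=0.90; AND[a·b] → w = 0.1026
R4: breezy=0.14, near=0.90, rising=0.57; AND[a·b] → w = 0.0718
Rules with consequent 'high': {R1, R2} → strengths 0.2907, 0.1120
Aggregate via t-conorm [a + b − a·b]: 0.3701

0.370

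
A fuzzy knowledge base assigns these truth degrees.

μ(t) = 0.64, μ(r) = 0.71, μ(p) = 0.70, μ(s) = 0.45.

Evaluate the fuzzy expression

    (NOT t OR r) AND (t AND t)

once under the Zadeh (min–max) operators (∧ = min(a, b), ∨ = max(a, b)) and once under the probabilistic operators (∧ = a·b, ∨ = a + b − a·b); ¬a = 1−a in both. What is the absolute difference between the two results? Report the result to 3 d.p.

Under Zadeh (min–max):
  NOT t = 1 − 0.64 = 0.36
  NOT t OR r = max(a, b) on (0.36, 0.71) = 0.71
  t AND t = min(a, b) on (0.64, 0.64) = 0.64
  (NOT t OR r) AND (t AND t) = min(a, b) on (0.71, 0.64) = 0.64
  → value = 0.6400
Under probabilistic:
  NOT t = 1 − 0.6400 = 0.3600
  NOT t OR r = a + b − a·b on (0.3600, 0.7100) = 0.8144
  t AND t = a·b on (0.6400, 0.6400) = 0.4096
  (NOT t OR r) AND (t AND t) = a·b on (0.8144, 0.4096) = 0.3336
  → value = 0.3336
|0.6400 − 0.3336| = 0.306

0.306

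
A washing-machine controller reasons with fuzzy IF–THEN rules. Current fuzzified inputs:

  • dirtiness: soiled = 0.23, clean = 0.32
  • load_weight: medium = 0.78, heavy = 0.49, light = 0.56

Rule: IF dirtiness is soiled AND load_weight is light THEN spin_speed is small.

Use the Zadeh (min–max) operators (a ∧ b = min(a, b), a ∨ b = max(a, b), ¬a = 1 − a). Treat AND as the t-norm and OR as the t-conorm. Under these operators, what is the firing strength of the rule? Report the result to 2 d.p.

0.23

firing strength: soiled=0.23, light=0.56; AND[min(a, b)] → w = 0.23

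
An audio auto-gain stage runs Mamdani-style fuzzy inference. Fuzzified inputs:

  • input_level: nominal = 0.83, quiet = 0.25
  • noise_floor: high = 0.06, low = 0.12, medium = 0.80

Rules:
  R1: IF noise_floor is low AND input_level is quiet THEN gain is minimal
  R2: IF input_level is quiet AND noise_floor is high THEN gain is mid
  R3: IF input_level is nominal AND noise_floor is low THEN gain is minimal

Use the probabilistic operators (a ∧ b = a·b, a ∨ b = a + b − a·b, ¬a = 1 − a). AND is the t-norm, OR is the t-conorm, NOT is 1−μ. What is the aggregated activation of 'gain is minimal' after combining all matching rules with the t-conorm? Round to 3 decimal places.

0.127

R1: low=0.12, quiet=0.25; AND[a·b] → w = 0.0300
R2: quiet=0.25, high=0.06; AND[a·b] → w = 0.0150
R3: nominal=0.83, low=0.12; AND[a·b] → w = 0.0996
Rules with consequent 'minimal': {R1, R3} → strengths 0.0300, 0.0996
Aggregate via t-conorm [a + b − a·b]: 0.1266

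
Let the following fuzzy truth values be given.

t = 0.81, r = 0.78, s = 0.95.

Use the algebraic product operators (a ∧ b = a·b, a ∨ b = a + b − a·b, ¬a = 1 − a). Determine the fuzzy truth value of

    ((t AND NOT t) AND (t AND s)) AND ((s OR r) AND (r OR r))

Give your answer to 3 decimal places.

NOT t = 1 − 0.8100 = 0.1900
t AND NOT t = a·b on (0.8100, 0.1900) = 0.1539
t AND s = a·b on (0.8100, 0.9500) = 0.7695
(t AND NOT t) AND (t AND s) = a·b on (0.1539, 0.7695) = 0.1184
s OR r = a + b − a·b on (0.9500, 0.7800) = 0.9890
r OR r = a + b − a·b on (0.7800, 0.7800) = 0.9516
(s OR r) AND (r OR r) = a·b on (0.9890, 0.9516) = 0.9411
((t AND NOT t) AND (t AND s)) AND ((s OR r) AND (r OR r)) = a·b on (0.1184, 0.9411) = 0.1115

0.111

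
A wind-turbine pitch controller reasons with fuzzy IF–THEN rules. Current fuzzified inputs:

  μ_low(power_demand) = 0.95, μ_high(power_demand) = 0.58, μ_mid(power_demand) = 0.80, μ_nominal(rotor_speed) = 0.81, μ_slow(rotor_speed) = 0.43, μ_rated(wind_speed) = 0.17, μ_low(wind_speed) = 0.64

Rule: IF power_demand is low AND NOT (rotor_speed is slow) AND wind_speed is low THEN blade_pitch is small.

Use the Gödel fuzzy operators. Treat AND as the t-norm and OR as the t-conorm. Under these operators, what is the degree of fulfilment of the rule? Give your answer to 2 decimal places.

firing strength: low=0.95, ¬slow=1−0.43=0.57, low=0.64; AND[min(a, b)] → w = 0.57

0.57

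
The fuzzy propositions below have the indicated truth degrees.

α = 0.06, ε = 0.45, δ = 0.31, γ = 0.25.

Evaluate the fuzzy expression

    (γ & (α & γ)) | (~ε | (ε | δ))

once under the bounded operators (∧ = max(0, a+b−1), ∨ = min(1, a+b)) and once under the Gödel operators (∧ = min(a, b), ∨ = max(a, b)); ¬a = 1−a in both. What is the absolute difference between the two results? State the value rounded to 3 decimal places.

Under bounded:
  α & γ = max(0, a+b−1) on (0.06, 0.25) = 0.00
  γ & (α & γ) = max(0, a+b−1) on (0.25, 0.00) = 0.00
  ~ε = 1 − 0.45 = 0.55
  ε | δ = min(1, a+b) on (0.45, 0.31) = 0.76
  ~ε | (ε | δ) = min(1, a+b) on (0.55, 0.76) = 1.00
  (γ & (α & γ)) | (~ε | (ε | δ)) = min(1, a+b) on (0.00, 1.00) = 1.00
  → value = 1.0000
Under Gödel:
  α & γ = min(a, b) on (0.06, 0.25) = 0.06
  γ & (α & γ) = min(a, b) on (0.25, 0.06) = 0.06
  ~ε = 1 − 0.45 = 0.55
  ε | δ = max(a, b) on (0.45, 0.31) = 0.45
  ~ε | (ε | δ) = max(a, b) on (0.55, 0.45) = 0.55
  (γ & (α & γ)) | (~ε | (ε | δ)) = max(a, b) on (0.06, 0.55) = 0.55
  → value = 0.5500
|1.0000 − 0.5500| = 0.450

0.450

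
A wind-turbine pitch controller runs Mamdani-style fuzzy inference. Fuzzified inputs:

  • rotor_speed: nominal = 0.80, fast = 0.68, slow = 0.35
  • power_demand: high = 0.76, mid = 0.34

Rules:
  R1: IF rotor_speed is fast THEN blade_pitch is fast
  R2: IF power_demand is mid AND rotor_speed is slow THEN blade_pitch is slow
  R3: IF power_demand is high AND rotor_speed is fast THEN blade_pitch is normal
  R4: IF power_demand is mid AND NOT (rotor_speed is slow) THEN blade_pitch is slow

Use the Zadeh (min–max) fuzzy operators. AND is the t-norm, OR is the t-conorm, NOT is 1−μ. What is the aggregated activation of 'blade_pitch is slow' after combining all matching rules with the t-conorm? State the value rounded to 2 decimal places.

R1: fast=0.68 → w = 0.68
R2: mid=0.34, slow=0.35; AND[min(a, b)] → w = 0.34
R3: high=0.76, fast=0.68; AND[min(a, b)] → w = 0.68
R4: mid=0.34, ¬slow=1−0.35=0.65; AND[min(a, b)] → w = 0.34
Rules with consequent 'slow': {R2, R4} → strengths 0.34, 0.34
Aggregate via t-conorm [max(a, b)]: 0.34

0.34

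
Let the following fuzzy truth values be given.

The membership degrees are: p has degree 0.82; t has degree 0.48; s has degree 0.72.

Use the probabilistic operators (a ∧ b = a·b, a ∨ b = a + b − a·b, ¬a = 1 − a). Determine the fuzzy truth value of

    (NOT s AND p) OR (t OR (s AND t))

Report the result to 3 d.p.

NOT s = 1 − 0.7200 = 0.2800
NOT s AND p = a·b on (0.2800, 0.8200) = 0.2296
s AND t = a·b on (0.7200, 0.4800) = 0.3456
t OR (s AND t) = a + b − a·b on (0.4800, 0.3456) = 0.6597
(NOT s AND p) OR (t OR (s AND t)) = a + b − a·b on (0.2296, 0.6597) = 0.7378

0.738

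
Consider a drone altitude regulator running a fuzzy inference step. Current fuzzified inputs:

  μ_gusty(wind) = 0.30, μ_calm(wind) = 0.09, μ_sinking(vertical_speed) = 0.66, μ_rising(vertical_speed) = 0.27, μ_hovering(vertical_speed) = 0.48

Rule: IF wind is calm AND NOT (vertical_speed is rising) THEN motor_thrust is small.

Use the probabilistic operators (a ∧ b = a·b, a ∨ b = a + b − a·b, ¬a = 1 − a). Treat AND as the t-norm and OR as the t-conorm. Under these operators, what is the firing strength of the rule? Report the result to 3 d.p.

0.066

firing strength: calm=0.09, ¬rising=1−0.27=0.73; AND[a·b] → w = 0.0657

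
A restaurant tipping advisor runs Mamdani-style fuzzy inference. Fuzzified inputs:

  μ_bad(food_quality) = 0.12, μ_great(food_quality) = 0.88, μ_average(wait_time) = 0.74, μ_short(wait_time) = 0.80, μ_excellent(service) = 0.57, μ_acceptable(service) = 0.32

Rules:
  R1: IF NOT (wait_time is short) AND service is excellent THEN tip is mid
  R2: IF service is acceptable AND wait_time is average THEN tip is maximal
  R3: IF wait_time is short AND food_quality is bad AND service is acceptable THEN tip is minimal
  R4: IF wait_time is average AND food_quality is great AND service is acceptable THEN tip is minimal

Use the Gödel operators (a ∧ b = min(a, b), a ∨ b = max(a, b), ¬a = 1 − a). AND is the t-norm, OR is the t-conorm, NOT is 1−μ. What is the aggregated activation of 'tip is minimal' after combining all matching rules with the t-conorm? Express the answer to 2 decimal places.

R1: ¬short=1−0.80=0.20, excellent=0.57; AND[min(a, b)] → w = 0.20
R2: acceptable=0.32, average=0.74; AND[min(a, b)] → w = 0.32
R3: short=0.80, bad=0.12, acceptable=0.32; AND[min(a, b)] → w = 0.12
R4: average=0.74, great=0.88, acceptable=0.32; AND[min(a, b)] → w = 0.32
Rules with consequent 'minimal': {R3, R4} → strengths 0.12, 0.32
Aggregate via t-conorm [max(a, b)]: 0.32

0.32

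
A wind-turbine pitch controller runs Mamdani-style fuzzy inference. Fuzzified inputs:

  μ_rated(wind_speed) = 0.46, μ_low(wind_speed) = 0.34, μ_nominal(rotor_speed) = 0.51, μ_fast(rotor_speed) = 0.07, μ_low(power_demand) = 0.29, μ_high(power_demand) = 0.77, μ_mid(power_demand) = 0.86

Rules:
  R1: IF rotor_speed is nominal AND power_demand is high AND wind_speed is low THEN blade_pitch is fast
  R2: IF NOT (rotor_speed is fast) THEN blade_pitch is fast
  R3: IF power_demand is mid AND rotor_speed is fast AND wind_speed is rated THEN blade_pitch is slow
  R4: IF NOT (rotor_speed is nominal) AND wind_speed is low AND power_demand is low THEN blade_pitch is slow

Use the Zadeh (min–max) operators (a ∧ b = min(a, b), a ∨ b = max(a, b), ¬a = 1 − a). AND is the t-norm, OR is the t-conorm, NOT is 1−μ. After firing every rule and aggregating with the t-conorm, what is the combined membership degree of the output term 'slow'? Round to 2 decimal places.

R1: nominal=0.51, high=0.77, low=0.34; AND[min(a, b)] → w = 0.34
R2: ¬fast=1−0.07=0.93 → w = 0.93
R3: mid=0.86, fast=0.07, rated=0.46; AND[min(a, b)] → w = 0.07
R4: ¬nominal=1−0.51=0.49, low=0.34, low=0.29; AND[min(a, b)] → w = 0.29
Rules with consequent 'slow': {R3, R4} → strengths 0.07, 0.29
Aggregate via t-conorm [max(a, b)]: 0.29

0.29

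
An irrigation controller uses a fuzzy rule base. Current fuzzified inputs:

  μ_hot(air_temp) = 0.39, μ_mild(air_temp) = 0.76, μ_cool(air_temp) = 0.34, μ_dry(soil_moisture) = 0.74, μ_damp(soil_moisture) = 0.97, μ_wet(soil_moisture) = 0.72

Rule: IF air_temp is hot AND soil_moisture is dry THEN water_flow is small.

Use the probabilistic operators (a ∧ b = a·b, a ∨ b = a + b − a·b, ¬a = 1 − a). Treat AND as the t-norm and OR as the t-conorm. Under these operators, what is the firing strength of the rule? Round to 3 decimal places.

firing strength: hot=0.39, dry=0.74; AND[a·b] → w = 0.2886

0.289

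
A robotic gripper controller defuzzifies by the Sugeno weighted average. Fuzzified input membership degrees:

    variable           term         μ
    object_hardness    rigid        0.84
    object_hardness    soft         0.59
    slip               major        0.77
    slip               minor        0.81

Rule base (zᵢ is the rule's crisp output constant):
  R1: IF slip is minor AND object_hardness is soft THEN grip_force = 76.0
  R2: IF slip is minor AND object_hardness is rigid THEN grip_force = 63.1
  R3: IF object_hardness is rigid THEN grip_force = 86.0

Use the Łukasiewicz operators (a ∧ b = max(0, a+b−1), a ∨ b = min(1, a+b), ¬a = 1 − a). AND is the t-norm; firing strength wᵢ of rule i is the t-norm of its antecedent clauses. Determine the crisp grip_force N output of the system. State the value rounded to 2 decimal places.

76.01

R1 (z=76.0): minor=0.81, soft=0.59; AND[max(0, a+b−1)] → w = 0.40
R2 (z=63.1): minor=0.81, rigid=0.84; AND[max(0, a+b−1)] → w = 0.65
R3 (z=86.0): rigid=0.84 → w = 0.84
Weighted average = (0.40·76.0 + 0.65·63.1 + 0.84·86.0) / (0.40 + 0.65 + 0.84)
  = 143.6550 / 1.8900 = 76.01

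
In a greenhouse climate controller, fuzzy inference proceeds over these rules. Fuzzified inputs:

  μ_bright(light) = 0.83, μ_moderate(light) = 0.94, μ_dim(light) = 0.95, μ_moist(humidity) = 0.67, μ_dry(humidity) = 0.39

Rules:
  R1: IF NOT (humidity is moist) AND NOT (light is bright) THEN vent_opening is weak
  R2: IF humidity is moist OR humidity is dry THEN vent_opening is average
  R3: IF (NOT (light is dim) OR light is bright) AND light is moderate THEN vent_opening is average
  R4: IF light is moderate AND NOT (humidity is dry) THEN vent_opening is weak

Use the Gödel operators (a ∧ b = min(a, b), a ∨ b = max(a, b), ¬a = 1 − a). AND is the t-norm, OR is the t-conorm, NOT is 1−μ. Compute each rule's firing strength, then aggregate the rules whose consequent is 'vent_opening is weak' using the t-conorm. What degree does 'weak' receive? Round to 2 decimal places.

R1: ¬moist=1−0.67=0.33, ¬bright=1−0.83=0.17; AND[min(a, b)] → w = 0.17
R2: moist=0.67, dry=0.39; OR[max(a, b)] → w = 0.67
R3: (¬dim=1−0.95=0.05 OR bright=0.83) = 0.83; AND[min(a, b)] with moderate=0.94 → w = 0.83
R4: moderate=0.94, ¬dry=1−0.39=0.61; AND[min(a, b)] → w = 0.61
Rules with consequent 'weak': {R1, R4} → strengths 0.17, 0.61
Aggregate via t-conorm [max(a, b)]: 0.61

0.61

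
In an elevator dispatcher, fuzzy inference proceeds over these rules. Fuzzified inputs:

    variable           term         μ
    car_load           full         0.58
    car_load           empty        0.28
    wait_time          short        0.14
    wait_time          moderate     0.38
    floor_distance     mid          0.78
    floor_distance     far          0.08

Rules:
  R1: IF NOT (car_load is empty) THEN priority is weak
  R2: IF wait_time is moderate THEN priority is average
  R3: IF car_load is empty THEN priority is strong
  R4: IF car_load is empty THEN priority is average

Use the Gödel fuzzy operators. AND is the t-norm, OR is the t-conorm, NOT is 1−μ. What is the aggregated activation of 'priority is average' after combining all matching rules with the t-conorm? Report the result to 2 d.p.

R1: ¬empty=1−0.28=0.72 → w = 0.72
R2: moderate=0.38 → w = 0.38
R3: empty=0.28 → w = 0.28
R4: empty=0.28 → w = 0.28
Rules with consequent 'average': {R2, R4} → strengths 0.38, 0.28
Aggregate via t-conorm [max(a, b)]: 0.38

0.38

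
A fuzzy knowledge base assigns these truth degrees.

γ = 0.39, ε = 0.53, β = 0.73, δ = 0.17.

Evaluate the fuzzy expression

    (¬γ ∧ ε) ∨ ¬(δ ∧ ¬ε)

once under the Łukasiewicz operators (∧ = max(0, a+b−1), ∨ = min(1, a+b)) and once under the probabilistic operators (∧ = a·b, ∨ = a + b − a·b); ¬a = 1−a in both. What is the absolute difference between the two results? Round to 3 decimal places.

Under Łukasiewicz:
  ¬γ = 1 − 0.39 = 0.61
  ¬γ ∧ ε = max(0, a+b−1) on (0.61, 0.53) = 0.14
  ¬ε = 1 − 0.53 = 0.47
  δ ∧ ¬ε = max(0, a+b−1) on (0.17, 0.47) = 0.00
  ¬(δ ∧ ¬ε) = 1 − 0.00 = 1.00
  (¬γ ∧ ε) ∨ ¬(δ ∧ ¬ε) = min(1, a+b) on (0.14, 1.00) = 1.00
  → value = 1.0000
Under probabilistic:
  ¬γ = 1 − 0.3900 = 0.6100
  ¬γ ∧ ε = a·b on (0.6100, 0.5300) = 0.3233
  ¬ε = 1 − 0.5300 = 0.4700
  δ ∧ ¬ε = a·b on (0.1700, 0.4700) = 0.0799
  ¬(δ ∧ ¬ε) = 1 − 0.0799 = 0.9201
  (¬γ ∧ ε) ∨ ¬(δ ∧ ¬ε) = a + b − a·b on (0.3233, 0.9201) = 0.9459
  → value = 0.9459
|1.0000 − 0.9459| = 0.054

0.054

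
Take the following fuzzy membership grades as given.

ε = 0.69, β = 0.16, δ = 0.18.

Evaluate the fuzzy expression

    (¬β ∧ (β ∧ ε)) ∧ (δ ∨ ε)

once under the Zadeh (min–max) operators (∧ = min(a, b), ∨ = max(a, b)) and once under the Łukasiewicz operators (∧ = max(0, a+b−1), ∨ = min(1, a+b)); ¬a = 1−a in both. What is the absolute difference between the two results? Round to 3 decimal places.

0.160

Under Zadeh (min–max):
  ¬β = 1 − 0.16 = 0.84
  β ∧ ε = min(a, b) on (0.16, 0.69) = 0.16
  ¬β ∧ (β ∧ ε) = min(a, b) on (0.84, 0.16) = 0.16
  δ ∨ ε = max(a, b) on (0.18, 0.69) = 0.69
  (¬β ∧ (β ∧ ε)) ∧ (δ ∨ ε) = min(a, b) on (0.16, 0.69) = 0.16
  → value = 0.1600
Under Łukasiewicz:
  ¬β = 1 − 0.16 = 0.84
  β ∧ ε = max(0, a+b−1) on (0.16, 0.69) = 0.00
  ¬β ∧ (β ∧ ε) = max(0, a+b−1) on (0.84, 0.00) = 0.00
  δ ∨ ε = min(1, a+b) on (0.18, 0.69) = 0.87
  (¬β ∧ (β ∧ ε)) ∧ (δ ∨ ε) = max(0, a+b−1) on (0.00, 0.87) = 0.00
  → value = 0.0000
|0.1600 − 0.0000| = 0.160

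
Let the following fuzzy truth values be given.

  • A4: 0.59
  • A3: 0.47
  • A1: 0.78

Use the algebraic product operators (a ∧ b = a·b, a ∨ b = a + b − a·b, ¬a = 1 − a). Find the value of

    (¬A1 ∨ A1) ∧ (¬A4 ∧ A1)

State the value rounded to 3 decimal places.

¬A1 = 1 − 0.7800 = 0.2200
¬A1 ∨ A1 = a + b − a·b on (0.2200, 0.7800) = 0.8284
¬A4 = 1 − 0.5900 = 0.4100
¬A4 ∧ A1 = a·b on (0.4100, 0.7800) = 0.3198
(¬A1 ∨ A1) ∧ (¬A4 ∧ A1) = a·b on (0.8284, 0.3198) = 0.2649

0.265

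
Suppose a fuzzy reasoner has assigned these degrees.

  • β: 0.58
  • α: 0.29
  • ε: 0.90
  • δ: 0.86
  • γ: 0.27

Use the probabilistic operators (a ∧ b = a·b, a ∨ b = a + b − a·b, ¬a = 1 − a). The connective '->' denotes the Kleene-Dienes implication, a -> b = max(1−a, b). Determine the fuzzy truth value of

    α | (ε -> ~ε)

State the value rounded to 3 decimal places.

~ε = 1 − 0.9000 = 0.1000
ε -> ~ε  [Kleene-Dienes: max(1−a, b)] with a=0.9000, b=0.1000 → 0.1000
α | (ε -> ~ε) = a + b − a·b on (0.2900, 0.1000) = 0.3610

0.361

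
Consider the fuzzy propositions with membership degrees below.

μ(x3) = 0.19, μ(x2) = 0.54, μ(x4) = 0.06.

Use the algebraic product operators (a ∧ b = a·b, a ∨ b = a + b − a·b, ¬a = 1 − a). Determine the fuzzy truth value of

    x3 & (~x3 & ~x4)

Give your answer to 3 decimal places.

0.145

~x3 = 1 − 0.1900 = 0.8100
~x4 = 1 − 0.0600 = 0.9400
~x3 & ~x4 = a·b on (0.8100, 0.9400) = 0.7614
x3 & (~x3 & ~x4) = a·b on (0.1900, 0.7614) = 0.1447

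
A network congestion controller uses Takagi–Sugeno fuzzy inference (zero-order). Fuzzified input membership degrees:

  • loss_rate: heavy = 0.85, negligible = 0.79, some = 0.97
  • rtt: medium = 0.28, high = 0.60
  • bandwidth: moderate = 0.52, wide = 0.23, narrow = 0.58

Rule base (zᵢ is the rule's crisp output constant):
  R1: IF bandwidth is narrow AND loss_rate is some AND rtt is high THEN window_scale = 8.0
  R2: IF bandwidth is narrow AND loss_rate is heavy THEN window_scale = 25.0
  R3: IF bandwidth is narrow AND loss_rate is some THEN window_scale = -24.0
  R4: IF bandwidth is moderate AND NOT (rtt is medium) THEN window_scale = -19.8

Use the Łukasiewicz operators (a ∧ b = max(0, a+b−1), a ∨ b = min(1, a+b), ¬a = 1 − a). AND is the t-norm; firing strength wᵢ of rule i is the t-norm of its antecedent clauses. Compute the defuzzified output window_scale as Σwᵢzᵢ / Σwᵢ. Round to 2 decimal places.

-4.38

R1 (z=8.0): narrow=0.58, some=0.97, high=0.60; AND[max(0, a+b−1)] → w = 0.15
R2 (z=25.0): narrow=0.58, heavy=0.85; AND[max(0, a+b−1)] → w = 0.43
R3 (z=-24.0): narrow=0.58, some=0.97; AND[max(0, a+b−1)] → w = 0.55
R4 (z=-19.8): moderate=0.52, ¬medium=1−0.28=0.72; AND[max(0, a+b−1)] → w = 0.24
Weighted average = (0.15·8.0 + 0.43·25.0 + 0.55·-24.0 + 0.24·-19.8) / (0.15 + 0.43 + 0.55 + 0.24)
  = -6.0020 / 1.3700 = -4.38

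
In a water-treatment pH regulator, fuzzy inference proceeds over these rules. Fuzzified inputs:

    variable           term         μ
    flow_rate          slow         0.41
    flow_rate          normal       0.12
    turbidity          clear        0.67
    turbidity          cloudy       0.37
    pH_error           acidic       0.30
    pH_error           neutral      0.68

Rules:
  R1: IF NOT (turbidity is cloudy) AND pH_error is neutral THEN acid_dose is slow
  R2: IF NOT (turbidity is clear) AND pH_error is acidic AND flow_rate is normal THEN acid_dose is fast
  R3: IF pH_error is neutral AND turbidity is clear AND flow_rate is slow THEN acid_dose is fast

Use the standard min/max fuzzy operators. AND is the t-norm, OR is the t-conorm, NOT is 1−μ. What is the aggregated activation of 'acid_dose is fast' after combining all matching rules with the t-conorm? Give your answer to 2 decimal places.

0.41

R1: ¬cloudy=1−0.37=0.63, neutral=0.68; AND[min(a, b)] → w = 0.63
R2: ¬clear=1−0.67=0.33, acidic=0.30, normal=0.12; AND[min(a, b)] → w = 0.12
R3: neutral=0.68, clear=0.67, slow=0.41; AND[min(a, b)] → w = 0.41
Rules with consequent 'fast': {R2, R3} → strengths 0.12, 0.41
Aggregate via t-conorm [max(a, b)]: 0.41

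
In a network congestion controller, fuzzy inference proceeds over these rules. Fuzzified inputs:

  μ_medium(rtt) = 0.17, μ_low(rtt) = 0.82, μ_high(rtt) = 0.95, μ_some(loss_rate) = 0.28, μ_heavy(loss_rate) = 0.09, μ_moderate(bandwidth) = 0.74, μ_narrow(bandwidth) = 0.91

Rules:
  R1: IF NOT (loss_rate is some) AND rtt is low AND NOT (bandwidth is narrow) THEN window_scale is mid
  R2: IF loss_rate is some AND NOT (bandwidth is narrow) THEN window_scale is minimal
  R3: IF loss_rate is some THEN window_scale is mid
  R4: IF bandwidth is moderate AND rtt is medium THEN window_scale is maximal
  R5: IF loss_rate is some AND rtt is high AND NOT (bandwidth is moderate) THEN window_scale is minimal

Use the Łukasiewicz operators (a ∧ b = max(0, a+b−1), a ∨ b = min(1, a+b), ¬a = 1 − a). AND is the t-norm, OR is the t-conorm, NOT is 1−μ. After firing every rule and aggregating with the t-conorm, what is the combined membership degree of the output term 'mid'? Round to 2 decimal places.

R1: ¬some=1−0.28=0.72, low=0.82, ¬narrow=1−0.91=0.09; AND[max(0, a+b−1)] → w = 0.00
R2: some=0.28, ¬narrow=1−0.91=0.09; AND[max(0, a+b−1)] → w = 0.00
R3: some=0.28 → w = 0.28
R4: moderate=0.74, medium=0.17; AND[max(0, a+b−1)] → w = 0.00
R5: some=0.28, high=0.95, ¬moderate=1−0.74=0.26; AND[max(0, a+b−1)] → w = 0.00
Rules with consequent 'mid': {R1, R3} → strengths 0.00, 0.28
Aggregate via t-conorm [min(1, a+b)]: 0.28

0.28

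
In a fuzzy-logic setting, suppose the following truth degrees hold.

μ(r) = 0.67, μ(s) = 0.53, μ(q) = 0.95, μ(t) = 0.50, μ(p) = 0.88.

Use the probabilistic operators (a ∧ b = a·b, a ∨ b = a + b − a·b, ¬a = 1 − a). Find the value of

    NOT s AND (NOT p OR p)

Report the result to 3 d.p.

0.420

NOT s = 1 − 0.5300 = 0.4700
NOT p = 1 − 0.8800 = 0.1200
NOT p OR p = a + b − a·b on (0.1200, 0.8800) = 0.8944
NOT s AND (NOT p OR p) = a·b on (0.4700, 0.8944) = 0.4204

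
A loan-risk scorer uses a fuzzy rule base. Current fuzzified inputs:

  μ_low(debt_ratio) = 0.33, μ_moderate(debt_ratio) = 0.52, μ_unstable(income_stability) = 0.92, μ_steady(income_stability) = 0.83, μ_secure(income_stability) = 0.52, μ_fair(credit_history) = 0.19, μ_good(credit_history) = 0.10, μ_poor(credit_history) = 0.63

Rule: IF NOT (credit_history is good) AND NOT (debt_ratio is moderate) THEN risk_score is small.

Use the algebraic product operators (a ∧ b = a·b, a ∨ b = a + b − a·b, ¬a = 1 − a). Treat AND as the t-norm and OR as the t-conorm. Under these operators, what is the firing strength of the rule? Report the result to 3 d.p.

firing strength: ¬good=1−0.10=0.90, ¬moderate=1−0.52=0.48; AND[a·b] → w = 0.4320

0.432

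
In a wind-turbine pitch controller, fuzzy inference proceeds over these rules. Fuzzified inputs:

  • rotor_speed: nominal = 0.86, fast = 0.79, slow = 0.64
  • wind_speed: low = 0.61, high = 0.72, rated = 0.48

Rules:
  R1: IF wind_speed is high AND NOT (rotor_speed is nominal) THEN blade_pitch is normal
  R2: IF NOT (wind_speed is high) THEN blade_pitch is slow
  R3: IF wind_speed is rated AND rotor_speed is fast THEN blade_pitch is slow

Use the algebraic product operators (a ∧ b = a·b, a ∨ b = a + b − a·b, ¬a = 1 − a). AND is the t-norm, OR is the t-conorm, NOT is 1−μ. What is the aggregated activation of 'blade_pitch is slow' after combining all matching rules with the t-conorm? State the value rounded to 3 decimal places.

0.553

R1: high=0.72, ¬nominal=1−0.86=0.14; AND[a·b] → w = 0.1008
R2: ¬high=1−0.72=0.28 → w = 0.2800
R3: rated=0.48, fast=0.79; AND[a·b] → w = 0.3792
Rules with consequent 'slow': {R2, R3} → strengths 0.2800, 0.3792
Aggregate via t-conorm [a + b − a·b]: 0.5530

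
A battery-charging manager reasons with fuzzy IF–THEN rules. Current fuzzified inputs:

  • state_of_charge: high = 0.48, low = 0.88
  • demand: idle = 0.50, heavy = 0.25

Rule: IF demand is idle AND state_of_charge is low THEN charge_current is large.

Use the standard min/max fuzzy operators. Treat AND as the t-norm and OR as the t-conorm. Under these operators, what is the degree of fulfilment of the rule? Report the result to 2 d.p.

firing strength: idle=0.50, low=0.88; AND[min(a, b)] → w = 0.50

0.50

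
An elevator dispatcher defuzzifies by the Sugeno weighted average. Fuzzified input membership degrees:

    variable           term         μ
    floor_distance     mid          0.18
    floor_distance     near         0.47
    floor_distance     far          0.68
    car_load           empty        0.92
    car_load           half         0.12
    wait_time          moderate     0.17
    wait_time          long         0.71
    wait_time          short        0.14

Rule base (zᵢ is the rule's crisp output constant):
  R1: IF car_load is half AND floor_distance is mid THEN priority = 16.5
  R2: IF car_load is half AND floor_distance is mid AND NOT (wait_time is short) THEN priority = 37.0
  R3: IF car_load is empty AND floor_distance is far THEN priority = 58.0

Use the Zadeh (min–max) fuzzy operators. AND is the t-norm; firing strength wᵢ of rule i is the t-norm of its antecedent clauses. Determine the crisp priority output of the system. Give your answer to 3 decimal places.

R1 (z=16.5): half=0.12, mid=0.18; AND[min(a, b)] → w = 0.12
R2 (z=37.0): half=0.12, mid=0.18, ¬short=1−0.14=0.86; AND[min(a, b)] → w = 0.12
R3 (z=58.0): empty=0.92, far=0.68; AND[min(a, b)] → w = 0.68
Weighted average = (0.12·16.5 + 0.12·37.0 + 0.68·58.0) / (0.12 + 0.12 + 0.68)
  = 45.8600 / 0.9200 = 49.848

49.848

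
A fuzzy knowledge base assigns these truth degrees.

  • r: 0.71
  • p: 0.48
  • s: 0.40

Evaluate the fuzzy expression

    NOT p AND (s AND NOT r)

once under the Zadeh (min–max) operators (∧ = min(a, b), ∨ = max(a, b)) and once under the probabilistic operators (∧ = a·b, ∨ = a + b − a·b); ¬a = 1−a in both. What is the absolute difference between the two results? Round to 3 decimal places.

0.230

Under Zadeh (min–max):
  NOT p = 1 − 0.48 = 0.52
  NOT r = 1 − 0.71 = 0.29
  s AND NOT r = min(a, b) on (0.40, 0.29) = 0.29
  NOT p AND (s AND NOT r) = min(a, b) on (0.52, 0.29) = 0.29
  → value = 0.2900
Under probabilistic:
  NOT p = 1 − 0.4800 = 0.5200
  NOT r = 1 − 0.7100 = 0.2900
  s AND NOT r = a·b on (0.4000, 0.2900) = 0.1160
  NOT p AND (s AND NOT r) = a·b on (0.5200, 0.1160) = 0.0603
  → value = 0.0603
|0.2900 − 0.0603| = 0.230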